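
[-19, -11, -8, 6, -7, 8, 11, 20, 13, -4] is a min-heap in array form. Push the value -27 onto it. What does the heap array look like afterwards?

append -27 at index 10 → [-19, -11, -8, 6, -7, 8, 11, 20, 13, -4, -27]
-27 < parent -7 at index 4, swap → [-19, -11, -8, 6, -27, 8, 11, 20, 13, -4, -7]
-27 < parent -11 at index 1, swap → [-19, -27, -8, 6, -11, 8, 11, 20, 13, -4, -7]
-27 < parent -19 at index 0, swap → [-27, -19, -8, 6, -11, 8, 11, 20, 13, -4, -7]

[-27, -19, -8, 6, -11, 8, 11, 20, 13, -4, -7]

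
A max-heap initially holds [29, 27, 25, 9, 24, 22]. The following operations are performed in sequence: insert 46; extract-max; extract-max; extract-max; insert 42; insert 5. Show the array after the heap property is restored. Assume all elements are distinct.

[42, 25, 22, 9, 24, 5]

insert 46:
  append 46 at index 6 → [29, 27, 25, 9, 24, 22, 46]
  46 > parent 25 at index 2, swap → [29, 27, 46, 9, 24, 22, 25]
  46 > parent 29 at index 0, swap → [46, 27, 29, 9, 24, 22, 25]
extract-max → returns 46:
  remove root 46; move last element 25 to root → [25, 27, 29, 9, 24, 22]
  25 vs larger child 29 at index 2, swap → [29, 27, 25, 9, 24, 22]
extract-max → returns 29:
  remove root 29; move last element 22 to root → [22, 27, 25, 9, 24]
  22 vs larger child 27 at index 1, swap → [27, 22, 25, 9, 24]
  22 vs larger child 24 at index 4, swap → [27, 24, 25, 9, 22]
extract-max → returns 27:
  remove root 27; move last element 22 to root → [22, 24, 25, 9]
  22 vs larger child 25 at index 2, swap → [25, 24, 22, 9]
insert 42:
  append 42 at index 4 → [25, 24, 22, 9, 42]
  42 > parent 24 at index 1, swap → [25, 42, 22, 9, 24]
  42 > parent 25 at index 0, swap → [42, 25, 22, 9, 24]
insert 5:
  append 5 at index 5 → [42, 25, 22, 9, 24, 5] (no swap needed)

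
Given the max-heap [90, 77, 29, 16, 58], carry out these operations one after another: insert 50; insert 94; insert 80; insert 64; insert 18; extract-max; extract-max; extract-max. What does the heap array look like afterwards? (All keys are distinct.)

[77, 64, 50, 16, 58, 29, 18]

insert 50:
  append 50 at index 5 → [90, 77, 29, 16, 58, 50]
  50 > parent 29 at index 2, swap → [90, 77, 50, 16, 58, 29]
insert 94:
  append 94 at index 6 → [90, 77, 50, 16, 58, 29, 94]
  94 > parent 50 at index 2, swap → [90, 77, 94, 16, 58, 29, 50]
  94 > parent 90 at index 0, swap → [94, 77, 90, 16, 58, 29, 50]
insert 80:
  append 80 at index 7 → [94, 77, 90, 16, 58, 29, 50, 80]
  80 > parent 16 at index 3, swap → [94, 77, 90, 80, 58, 29, 50, 16]
  80 > parent 77 at index 1, swap → [94, 80, 90, 77, 58, 29, 50, 16]
insert 64:
  append 64 at index 8 → [94, 80, 90, 77, 58, 29, 50, 16, 64] (no swap needed)
insert 18:
  append 18 at index 9 → [94, 80, 90, 77, 58, 29, 50, 16, 64, 18] (no swap needed)
extract-max → returns 94:
  remove root 94; move last element 18 to root → [18, 80, 90, 77, 58, 29, 50, 16, 64]
  18 vs larger child 90 at index 2, swap → [90, 80, 18, 77, 58, 29, 50, 16, 64]
  18 vs larger child 50 at index 6, swap → [90, 80, 50, 77, 58, 29, 18, 16, 64]
extract-max → returns 90:
  remove root 90; move last element 64 to root → [64, 80, 50, 77, 58, 29, 18, 16]
  64 vs larger child 80 at index 1, swap → [80, 64, 50, 77, 58, 29, 18, 16]
  64 vs larger child 77 at index 3, swap → [80, 77, 50, 64, 58, 29, 18, 16]
extract-max → returns 80:
  remove root 80; move last element 16 to root → [16, 77, 50, 64, 58, 29, 18]
  16 vs larger child 77 at index 1, swap → [77, 16, 50, 64, 58, 29, 18]
  16 vs larger child 64 at index 3, swap → [77, 64, 50, 16, 58, 29, 18]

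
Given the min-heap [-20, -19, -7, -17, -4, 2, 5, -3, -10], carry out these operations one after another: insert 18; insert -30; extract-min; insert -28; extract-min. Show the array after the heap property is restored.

insert 18:
  append 18 at index 9 → [-20, -19, -7, -17, -4, 2, 5, -3, -10, 18] (no swap needed)
insert -30:
  append -30 at index 10 → [-20, -19, -7, -17, -4, 2, 5, -3, -10, 18, -30]
  -30 < parent -4 at index 4, swap → [-20, -19, -7, -17, -30, 2, 5, -3, -10, 18, -4]
  -30 < parent -19 at index 1, swap → [-20, -30, -7, -17, -19, 2, 5, -3, -10, 18, -4]
  -30 < parent -20 at index 0, swap → [-30, -20, -7, -17, -19, 2, 5, -3, -10, 18, -4]
extract-min → returns -30:
  remove root -30; move last element -4 to root → [-4, -20, -7, -17, -19, 2, 5, -3, -10, 18]
  -4 vs smaller child -20 at index 1, swap → [-20, -4, -7, -17, -19, 2, 5, -3, -10, 18]
  -4 vs smaller child -19 at index 4, swap → [-20, -19, -7, -17, -4, 2, 5, -3, -10, 18]
insert -28:
  append -28 at index 10 → [-20, -19, -7, -17, -4, 2, 5, -3, -10, 18, -28]
  -28 < parent -4 at index 4, swap → [-20, -19, -7, -17, -28, 2, 5, -3, -10, 18, -4]
  -28 < parent -19 at index 1, swap → [-20, -28, -7, -17, -19, 2, 5, -3, -10, 18, -4]
  -28 < parent -20 at index 0, swap → [-28, -20, -7, -17, -19, 2, 5, -3, -10, 18, -4]
extract-min → returns -28:
  remove root -28; move last element -4 to root → [-4, -20, -7, -17, -19, 2, 5, -3, -10, 18]
  -4 vs smaller child -20 at index 1, swap → [-20, -4, -7, -17, -19, 2, 5, -3, -10, 18]
  -4 vs smaller child -19 at index 4, swap → [-20, -19, -7, -17, -4, 2, 5, -3, -10, 18]

[-20, -19, -7, -17, -4, 2, 5, -3, -10, 18]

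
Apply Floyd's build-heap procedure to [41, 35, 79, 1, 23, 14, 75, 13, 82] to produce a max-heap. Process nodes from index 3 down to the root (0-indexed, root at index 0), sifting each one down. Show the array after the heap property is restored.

sift down from index 3:
  1 vs larger child 82 at index 8, swap → [41, 35, 79, 82, 23, 14, 75, 13, 1]
sift down from index 2: already satisfies heap property
sift down from index 1:
  35 vs larger child 82 at index 3, swap → [41, 82, 79, 35, 23, 14, 75, 13, 1]
sift down from index 0:
  41 vs larger child 82 at index 1, swap → [82, 41, 79, 35, 23, 14, 75, 13, 1]

[82, 41, 79, 35, 23, 14, 75, 13, 1]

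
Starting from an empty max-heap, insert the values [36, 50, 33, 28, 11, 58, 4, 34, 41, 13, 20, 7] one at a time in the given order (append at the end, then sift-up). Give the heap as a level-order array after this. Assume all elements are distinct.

[58, 41, 50, 36, 20, 33, 4, 28, 34, 11, 13, 7]

Insert 36:
  append 36 at index 0 → [36] (no swap needed)
Insert 50:
  append 50 at index 1 → [36, 50]
  50 > parent 36 at index 0, swap → [50, 36]
Insert 33:
  append 33 at index 2 → [50, 36, 33] (no swap needed)
Insert 28:
  append 28 at index 3 → [50, 36, 33, 28] (no swap needed)
Insert 11:
  append 11 at index 4 → [50, 36, 33, 28, 11] (no swap needed)
Insert 58:
  append 58 at index 5 → [50, 36, 33, 28, 11, 58]
  58 > parent 33 at index 2, swap → [50, 36, 58, 28, 11, 33]
  58 > parent 50 at index 0, swap → [58, 36, 50, 28, 11, 33]
Insert 4:
  append 4 at index 6 → [58, 36, 50, 28, 11, 33, 4] (no swap needed)
Insert 34:
  append 34 at index 7 → [58, 36, 50, 28, 11, 33, 4, 34]
  34 > parent 28 at index 3, swap → [58, 36, 50, 34, 11, 33, 4, 28]
Insert 41:
  append 41 at index 8 → [58, 36, 50, 34, 11, 33, 4, 28, 41]
  41 > parent 34 at index 3, swap → [58, 36, 50, 41, 11, 33, 4, 28, 34]
  41 > parent 36 at index 1, swap → [58, 41, 50, 36, 11, 33, 4, 28, 34]
Insert 13:
  append 13 at index 9 → [58, 41, 50, 36, 11, 33, 4, 28, 34, 13]
  13 > parent 11 at index 4, swap → [58, 41, 50, 36, 13, 33, 4, 28, 34, 11]
Insert 20:
  append 20 at index 10 → [58, 41, 50, 36, 13, 33, 4, 28, 34, 11, 20]
  20 > parent 13 at index 4, swap → [58, 41, 50, 36, 20, 33, 4, 28, 34, 11, 13]
Insert 7:
  append 7 at index 11 → [58, 41, 50, 36, 20, 33, 4, 28, 34, 11, 13, 7] (no swap needed)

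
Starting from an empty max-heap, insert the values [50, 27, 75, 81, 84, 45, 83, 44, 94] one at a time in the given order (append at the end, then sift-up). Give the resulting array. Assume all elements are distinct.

Insert 50:
  append 50 at index 0 → [50] (no swap needed)
Insert 27:
  append 27 at index 1 → [50, 27] (no swap needed)
Insert 75:
  append 75 at index 2 → [50, 27, 75]
  75 > parent 50 at index 0, swap → [75, 27, 50]
Insert 81:
  append 81 at index 3 → [75, 27, 50, 81]
  81 > parent 27 at index 1, swap → [75, 81, 50, 27]
  81 > parent 75 at index 0, swap → [81, 75, 50, 27]
Insert 84:
  append 84 at index 4 → [81, 75, 50, 27, 84]
  84 > parent 75 at index 1, swap → [81, 84, 50, 27, 75]
  84 > parent 81 at index 0, swap → [84, 81, 50, 27, 75]
Insert 45:
  append 45 at index 5 → [84, 81, 50, 27, 75, 45] (no swap needed)
Insert 83:
  append 83 at index 6 → [84, 81, 50, 27, 75, 45, 83]
  83 > parent 50 at index 2, swap → [84, 81, 83, 27, 75, 45, 50]
Insert 44:
  append 44 at index 7 → [84, 81, 83, 27, 75, 45, 50, 44]
  44 > parent 27 at index 3, swap → [84, 81, 83, 44, 75, 45, 50, 27]
Insert 94:
  append 94 at index 8 → [84, 81, 83, 44, 75, 45, 50, 27, 94]
  94 > parent 44 at index 3, swap → [84, 81, 83, 94, 75, 45, 50, 27, 44]
  94 > parent 81 at index 1, swap → [84, 94, 83, 81, 75, 45, 50, 27, 44]
  94 > parent 84 at index 0, swap → [94, 84, 83, 81, 75, 45, 50, 27, 44]

[94, 84, 83, 81, 75, 45, 50, 27, 44]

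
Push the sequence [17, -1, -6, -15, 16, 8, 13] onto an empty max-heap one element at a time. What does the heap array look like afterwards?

[17, 16, 13, -15, -1, -6, 8]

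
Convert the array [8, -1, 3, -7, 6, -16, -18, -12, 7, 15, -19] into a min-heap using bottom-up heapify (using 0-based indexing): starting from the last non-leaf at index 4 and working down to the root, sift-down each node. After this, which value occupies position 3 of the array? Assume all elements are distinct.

-7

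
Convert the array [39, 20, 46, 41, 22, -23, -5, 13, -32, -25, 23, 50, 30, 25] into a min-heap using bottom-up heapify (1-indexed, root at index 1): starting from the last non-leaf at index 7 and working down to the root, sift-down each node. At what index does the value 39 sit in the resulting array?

10

sift down from index 7: already satisfies heap property
sift down from index 6: already satisfies heap property
sift down from index 5:
  22 vs smaller child -25 at index 10, swap → [39, 20, 46, 41, -25, -23, -5, 13, -32, 22, 23, 50, 30, 25]
sift down from index 4:
  41 vs smaller child -32 at index 9, swap → [39, 20, 46, -32, -25, -23, -5, 13, 41, 22, 23, 50, 30, 25]
sift down from index 3:
  46 vs smaller child -23 at index 6, swap → [39, 20, -23, -32, -25, 46, -5, 13, 41, 22, 23, 50, 30, 25]
  46 vs smaller child 30 at index 13, swap → [39, 20, -23, -32, -25, 30, -5, 13, 41, 22, 23, 50, 46, 25]
sift down from index 2:
  20 vs smaller child -32 at index 4, swap → [39, -32, -23, 20, -25, 30, -5, 13, 41, 22, 23, 50, 46, 25]
  20 vs smaller child 13 at index 8, swap → [39, -32, -23, 13, -25, 30, -5, 20, 41, 22, 23, 50, 46, 25]
sift down from index 1:
  39 vs smaller child -32 at index 2, swap → [-32, 39, -23, 13, -25, 30, -5, 20, 41, 22, 23, 50, 46, 25]
  39 vs smaller child -25 at index 5, swap → [-32, -25, -23, 13, 39, 30, -5, 20, 41, 22, 23, 50, 46, 25]
  39 vs smaller child 22 at index 10, swap → [-32, -25, -23, 13, 22, 30, -5, 20, 41, 39, 23, 50, 46, 25]
resulting array: [-32, -25, -23, 13, 22, 30, -5, 20, 41, 39, 23, 50, 46, 25]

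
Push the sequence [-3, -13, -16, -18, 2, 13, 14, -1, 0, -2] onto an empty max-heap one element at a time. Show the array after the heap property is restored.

[14, 0, 13, -1, -2, -16, 2, -18, -3, -13]

Insert -3:
  append -3 at index 0 → [-3] (no swap needed)
Insert -13:
  append -13 at index 1 → [-3, -13] (no swap needed)
Insert -16:
  append -16 at index 2 → [-3, -13, -16] (no swap needed)
Insert -18:
  append -18 at index 3 → [-3, -13, -16, -18] (no swap needed)
Insert 2:
  append 2 at index 4 → [-3, -13, -16, -18, 2]
  2 > parent -13 at index 1, swap → [-3, 2, -16, -18, -13]
  2 > parent -3 at index 0, swap → [2, -3, -16, -18, -13]
Insert 13:
  append 13 at index 5 → [2, -3, -16, -18, -13, 13]
  13 > parent -16 at index 2, swap → [2, -3, 13, -18, -13, -16]
  13 > parent 2 at index 0, swap → [13, -3, 2, -18, -13, -16]
Insert 14:
  append 14 at index 6 → [13, -3, 2, -18, -13, -16, 14]
  14 > parent 2 at index 2, swap → [13, -3, 14, -18, -13, -16, 2]
  14 > parent 13 at index 0, swap → [14, -3, 13, -18, -13, -16, 2]
Insert -1:
  append -1 at index 7 → [14, -3, 13, -18, -13, -16, 2, -1]
  -1 > parent -18 at index 3, swap → [14, -3, 13, -1, -13, -16, 2, -18]
  -1 > parent -3 at index 1, swap → [14, -1, 13, -3, -13, -16, 2, -18]
Insert 0:
  append 0 at index 8 → [14, -1, 13, -3, -13, -16, 2, -18, 0]
  0 > parent -3 at index 3, swap → [14, -1, 13, 0, -13, -16, 2, -18, -3]
  0 > parent -1 at index 1, swap → [14, 0, 13, -1, -13, -16, 2, -18, -3]
Insert -2:
  append -2 at index 9 → [14, 0, 13, -1, -13, -16, 2, -18, -3, -2]
  -2 > parent -13 at index 4, swap → [14, 0, 13, -1, -2, -16, 2, -18, -3, -13]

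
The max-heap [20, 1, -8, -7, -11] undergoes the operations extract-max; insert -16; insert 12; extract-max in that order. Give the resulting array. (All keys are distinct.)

[1, -7, -8, -11, -16]

extract-max → returns 20:
  remove root 20; move last element -11 to root → [-11, 1, -8, -7]
  -11 vs larger child 1 at index 1, swap → [1, -11, -8, -7]
  -11 vs only child -7 at index 3, swap → [1, -7, -8, -11]
insert -16:
  append -16 at index 4 → [1, -7, -8, -11, -16] (no swap needed)
insert 12:
  append 12 at index 5 → [1, -7, -8, -11, -16, 12]
  12 > parent -8 at index 2, swap → [1, -7, 12, -11, -16, -8]
  12 > parent 1 at index 0, swap → [12, -7, 1, -11, -16, -8]
extract-max → returns 12:
  remove root 12; move last element -8 to root → [-8, -7, 1, -11, -16]
  -8 vs larger child 1 at index 2, swap → [1, -7, -8, -11, -16]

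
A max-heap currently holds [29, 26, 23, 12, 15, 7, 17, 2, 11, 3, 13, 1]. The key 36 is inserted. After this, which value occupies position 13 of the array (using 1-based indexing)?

7

append 36 at index 13 → [29, 26, 23, 12, 15, 7, 17, 2, 11, 3, 13, 1, 36]
36 > parent 7 at index 6, swap → [29, 26, 23, 12, 15, 36, 17, 2, 11, 3, 13, 1, 7]
36 > parent 23 at index 3, swap → [29, 26, 36, 12, 15, 23, 17, 2, 11, 3, 13, 1, 7]
36 > parent 29 at index 1, swap → [36, 26, 29, 12, 15, 23, 17, 2, 11, 3, 13, 1, 7]
resulting array: [36, 26, 29, 12, 15, 23, 17, 2, 11, 3, 13, 1, 7]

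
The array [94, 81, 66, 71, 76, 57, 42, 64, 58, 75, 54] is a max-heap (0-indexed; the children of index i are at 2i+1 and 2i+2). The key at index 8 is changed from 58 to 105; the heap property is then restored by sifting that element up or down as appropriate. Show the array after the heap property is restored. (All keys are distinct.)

[105, 94, 66, 81, 76, 57, 42, 64, 71, 75, 54]

set index 8 from 58 to 105 → [94, 81, 66, 71, 76, 57, 42, 64, 105, 75, 54]
105 > parent 71 at index 3, swap → [94, 81, 66, 105, 76, 57, 42, 64, 71, 75, 54]
105 > parent 81 at index 1, swap → [94, 105, 66, 81, 76, 57, 42, 64, 71, 75, 54]
105 > parent 94 at index 0, swap → [105, 94, 66, 81, 76, 57, 42, 64, 71, 75, 54]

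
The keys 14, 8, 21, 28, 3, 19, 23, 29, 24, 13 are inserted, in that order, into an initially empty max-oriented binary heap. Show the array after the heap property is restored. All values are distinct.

Insert 14:
  append 14 at index 0 → [14] (no swap needed)
Insert 8:
  append 8 at index 1 → [14, 8] (no swap needed)
Insert 21:
  append 21 at index 2 → [14, 8, 21]
  21 > parent 14 at index 0, swap → [21, 8, 14]
Insert 28:
  append 28 at index 3 → [21, 8, 14, 28]
  28 > parent 8 at index 1, swap → [21, 28, 14, 8]
  28 > parent 21 at index 0, swap → [28, 21, 14, 8]
Insert 3:
  append 3 at index 4 → [28, 21, 14, 8, 3] (no swap needed)
Insert 19:
  append 19 at index 5 → [28, 21, 14, 8, 3, 19]
  19 > parent 14 at index 2, swap → [28, 21, 19, 8, 3, 14]
Insert 23:
  append 23 at index 6 → [28, 21, 19, 8, 3, 14, 23]
  23 > parent 19 at index 2, swap → [28, 21, 23, 8, 3, 14, 19]
Insert 29:
  append 29 at index 7 → [28, 21, 23, 8, 3, 14, 19, 29]
  29 > parent 8 at index 3, swap → [28, 21, 23, 29, 3, 14, 19, 8]
  29 > parent 21 at index 1, swap → [28, 29, 23, 21, 3, 14, 19, 8]
  29 > parent 28 at index 0, swap → [29, 28, 23, 21, 3, 14, 19, 8]
Insert 24:
  append 24 at index 8 → [29, 28, 23, 21, 3, 14, 19, 8, 24]
  24 > parent 21 at index 3, swap → [29, 28, 23, 24, 3, 14, 19, 8, 21]
Insert 13:
  append 13 at index 9 → [29, 28, 23, 24, 3, 14, 19, 8, 21, 13]
  13 > parent 3 at index 4, swap → [29, 28, 23, 24, 13, 14, 19, 8, 21, 3]

[29, 28, 23, 24, 13, 14, 19, 8, 21, 3]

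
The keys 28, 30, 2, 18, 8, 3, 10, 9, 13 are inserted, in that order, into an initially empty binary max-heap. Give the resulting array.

[30, 28, 10, 18, 8, 2, 3, 9, 13]

Insert 28:
  append 28 at index 0 → [28] (no swap needed)
Insert 30:
  append 30 at index 1 → [28, 30]
  30 > parent 28 at index 0, swap → [30, 28]
Insert 2:
  append 2 at index 2 → [30, 28, 2] (no swap needed)
Insert 18:
  append 18 at index 3 → [30, 28, 2, 18] (no swap needed)
Insert 8:
  append 8 at index 4 → [30, 28, 2, 18, 8] (no swap needed)
Insert 3:
  append 3 at index 5 → [30, 28, 2, 18, 8, 3]
  3 > parent 2 at index 2, swap → [30, 28, 3, 18, 8, 2]
Insert 10:
  append 10 at index 6 → [30, 28, 3, 18, 8, 2, 10]
  10 > parent 3 at index 2, swap → [30, 28, 10, 18, 8, 2, 3]
Insert 9:
  append 9 at index 7 → [30, 28, 10, 18, 8, 2, 3, 9] (no swap needed)
Insert 13:
  append 13 at index 8 → [30, 28, 10, 18, 8, 2, 3, 9, 13] (no swap needed)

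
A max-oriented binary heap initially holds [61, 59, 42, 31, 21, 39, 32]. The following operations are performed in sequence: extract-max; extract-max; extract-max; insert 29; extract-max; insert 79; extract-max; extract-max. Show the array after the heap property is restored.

[31, 29, 21]

extract-max → returns 61:
  remove root 61; move last element 32 to root → [32, 59, 42, 31, 21, 39]
  32 vs larger child 59 at index 1, swap → [59, 32, 42, 31, 21, 39]
extract-max → returns 59:
  remove root 59; move last element 39 to root → [39, 32, 42, 31, 21]
  39 vs larger child 42 at index 2, swap → [42, 32, 39, 31, 21]
extract-max → returns 42:
  remove root 42; move last element 21 to root → [21, 32, 39, 31]
  21 vs larger child 39 at index 2, swap → [39, 32, 21, 31]
insert 29:
  append 29 at index 4 → [39, 32, 21, 31, 29] (no swap needed)
extract-max → returns 39:
  remove root 39; move last element 29 to root → [29, 32, 21, 31]
  29 vs larger child 32 at index 1, swap → [32, 29, 21, 31]
  29 vs only child 31 at index 3, swap → [32, 31, 21, 29]
insert 79:
  append 79 at index 4 → [32, 31, 21, 29, 79]
  79 > parent 31 at index 1, swap → [32, 79, 21, 29, 31]
  79 > parent 32 at index 0, swap → [79, 32, 21, 29, 31]
extract-max → returns 79:
  remove root 79; move last element 31 to root → [31, 32, 21, 29]
  31 vs larger child 32 at index 1, swap → [32, 31, 21, 29]
extract-max → returns 32:
  remove root 32; move last element 29 to root → [29, 31, 21]
  29 vs larger child 31 at index 1, swap → [31, 29, 21]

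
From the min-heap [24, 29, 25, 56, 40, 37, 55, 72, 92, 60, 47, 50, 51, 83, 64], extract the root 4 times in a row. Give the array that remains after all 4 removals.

[40, 47, 50, 56, 60, 51, 55, 72, 92, 64, 83]

extract-min #1 returns 24:
  remove root 24; move last element 64 to root → [64, 29, 25, 56, 40, 37, 55, 72, 92, 60, 47, 50, 51, 83]
  64 vs smaller child 25 at index 2, swap → [25, 29, 64, 56, 40, 37, 55, 72, 92, 60, 47, 50, 51, 83]
  64 vs smaller child 37 at index 5, swap → [25, 29, 37, 56, 40, 64, 55, 72, 92, 60, 47, 50, 51, 83]
  64 vs smaller child 50 at index 11, swap → [25, 29, 37, 56, 40, 50, 55, 72, 92, 60, 47, 64, 51, 83]
extract-min #2 returns 25:
  remove root 25; move last element 83 to root → [83, 29, 37, 56, 40, 50, 55, 72, 92, 60, 47, 64, 51]
  83 vs smaller child 29 at index 1, swap → [29, 83, 37, 56, 40, 50, 55, 72, 92, 60, 47, 64, 51]
  83 vs smaller child 40 at index 4, swap → [29, 40, 37, 56, 83, 50, 55, 72, 92, 60, 47, 64, 51]
  83 vs smaller child 47 at index 10, swap → [29, 40, 37, 56, 47, 50, 55, 72, 92, 60, 83, 64, 51]
extract-min #3 returns 29:
  remove root 29; move last element 51 to root → [51, 40, 37, 56, 47, 50, 55, 72, 92, 60, 83, 64]
  51 vs smaller child 37 at index 2, swap → [37, 40, 51, 56, 47, 50, 55, 72, 92, 60, 83, 64]
  51 vs smaller child 50 at index 5, swap → [37, 40, 50, 56, 47, 51, 55, 72, 92, 60, 83, 64]
extract-min #4 returns 37:
  remove root 37; move last element 64 to root → [64, 40, 50, 56, 47, 51, 55, 72, 92, 60, 83]
  64 vs smaller child 40 at index 1, swap → [40, 64, 50, 56, 47, 51, 55, 72, 92, 60, 83]
  64 vs smaller child 47 at index 4, swap → [40, 47, 50, 56, 64, 51, 55, 72, 92, 60, 83]
  64 vs smaller child 60 at index 9, swap → [40, 47, 50, 56, 60, 51, 55, 72, 92, 64, 83]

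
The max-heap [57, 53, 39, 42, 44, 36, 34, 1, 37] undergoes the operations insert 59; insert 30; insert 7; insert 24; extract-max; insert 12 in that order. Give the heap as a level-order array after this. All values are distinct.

[57, 53, 39, 42, 44, 36, 34, 1, 37, 24, 30, 7, 12]

insert 59:
  append 59 at index 9 → [57, 53, 39, 42, 44, 36, 34, 1, 37, 59]
  59 > parent 44 at index 4, swap → [57, 53, 39, 42, 59, 36, 34, 1, 37, 44]
  59 > parent 53 at index 1, swap → [57, 59, 39, 42, 53, 36, 34, 1, 37, 44]
  59 > parent 57 at index 0, swap → [59, 57, 39, 42, 53, 36, 34, 1, 37, 44]
insert 30:
  append 30 at index 10 → [59, 57, 39, 42, 53, 36, 34, 1, 37, 44, 30] (no swap needed)
insert 7:
  append 7 at index 11 → [59, 57, 39, 42, 53, 36, 34, 1, 37, 44, 30, 7] (no swap needed)
insert 24:
  append 24 at index 12 → [59, 57, 39, 42, 53, 36, 34, 1, 37, 44, 30, 7, 24] (no swap needed)
extract-max → returns 59:
  remove root 59; move last element 24 to root → [24, 57, 39, 42, 53, 36, 34, 1, 37, 44, 30, 7]
  24 vs larger child 57 at index 1, swap → [57, 24, 39, 42, 53, 36, 34, 1, 37, 44, 30, 7]
  24 vs larger child 53 at index 4, swap → [57, 53, 39, 42, 24, 36, 34, 1, 37, 44, 30, 7]
  24 vs larger child 44 at index 9, swap → [57, 53, 39, 42, 44, 36, 34, 1, 37, 24, 30, 7]
insert 12:
  append 12 at index 12 → [57, 53, 39, 42, 44, 36, 34, 1, 37, 24, 30, 7, 12] (no swap needed)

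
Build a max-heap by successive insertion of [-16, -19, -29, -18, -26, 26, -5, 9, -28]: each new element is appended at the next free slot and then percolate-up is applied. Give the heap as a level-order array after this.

[26, 9, -5, -18, -26, -29, -16, -19, -28]

Insert -16:
  append -16 at index 0 → [-16] (no swap needed)
Insert -19:
  append -19 at index 1 → [-16, -19] (no swap needed)
Insert -29:
  append -29 at index 2 → [-16, -19, -29] (no swap needed)
Insert -18:
  append -18 at index 3 → [-16, -19, -29, -18]
  -18 > parent -19 at index 1, swap → [-16, -18, -29, -19]
Insert -26:
  append -26 at index 4 → [-16, -18, -29, -19, -26] (no swap needed)
Insert 26:
  append 26 at index 5 → [-16, -18, -29, -19, -26, 26]
  26 > parent -29 at index 2, swap → [-16, -18, 26, -19, -26, -29]
  26 > parent -16 at index 0, swap → [26, -18, -16, -19, -26, -29]
Insert -5:
  append -5 at index 6 → [26, -18, -16, -19, -26, -29, -5]
  -5 > parent -16 at index 2, swap → [26, -18, -5, -19, -26, -29, -16]
Insert 9:
  append 9 at index 7 → [26, -18, -5, -19, -26, -29, -16, 9]
  9 > parent -19 at index 3, swap → [26, -18, -5, 9, -26, -29, -16, -19]
  9 > parent -18 at index 1, swap → [26, 9, -5, -18, -26, -29, -16, -19]
Insert -28:
  append -28 at index 8 → [26, 9, -5, -18, -26, -29, -16, -19, -28] (no swap needed)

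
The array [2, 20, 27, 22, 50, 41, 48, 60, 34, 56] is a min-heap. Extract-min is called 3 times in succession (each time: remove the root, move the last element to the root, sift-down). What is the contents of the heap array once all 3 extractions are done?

[27, 34, 41, 56, 50, 60, 48]

extract-min #1 returns 2:
  remove root 2; move last element 56 to root → [56, 20, 27, 22, 50, 41, 48, 60, 34]
  56 vs smaller child 20 at index 1, swap → [20, 56, 27, 22, 50, 41, 48, 60, 34]
  56 vs smaller child 22 at index 3, swap → [20, 22, 27, 56, 50, 41, 48, 60, 34]
  56 vs smaller child 34 at index 8, swap → [20, 22, 27, 34, 50, 41, 48, 60, 56]
extract-min #2 returns 20:
  remove root 20; move last element 56 to root → [56, 22, 27, 34, 50, 41, 48, 60]
  56 vs smaller child 22 at index 1, swap → [22, 56, 27, 34, 50, 41, 48, 60]
  56 vs smaller child 34 at index 3, swap → [22, 34, 27, 56, 50, 41, 48, 60]
extract-min #3 returns 22:
  remove root 22; move last element 60 to root → [60, 34, 27, 56, 50, 41, 48]
  60 vs smaller child 27 at index 2, swap → [27, 34, 60, 56, 50, 41, 48]
  60 vs smaller child 41 at index 5, swap → [27, 34, 41, 56, 50, 60, 48]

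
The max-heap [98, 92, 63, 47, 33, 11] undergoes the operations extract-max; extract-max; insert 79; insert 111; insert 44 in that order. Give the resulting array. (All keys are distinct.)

[111, 63, 79, 11, 47, 33, 44]

extract-max → returns 98:
  remove root 98; move last element 11 to root → [11, 92, 63, 47, 33]
  11 vs larger child 92 at index 1, swap → [92, 11, 63, 47, 33]
  11 vs larger child 47 at index 3, swap → [92, 47, 63, 11, 33]
extract-max → returns 92:
  remove root 92; move last element 33 to root → [33, 47, 63, 11]
  33 vs larger child 63 at index 2, swap → [63, 47, 33, 11]
insert 79:
  append 79 at index 4 → [63, 47, 33, 11, 79]
  79 > parent 47 at index 1, swap → [63, 79, 33, 11, 47]
  79 > parent 63 at index 0, swap → [79, 63, 33, 11, 47]
insert 111:
  append 111 at index 5 → [79, 63, 33, 11, 47, 111]
  111 > parent 33 at index 2, swap → [79, 63, 111, 11, 47, 33]
  111 > parent 79 at index 0, swap → [111, 63, 79, 11, 47, 33]
insert 44:
  append 44 at index 6 → [111, 63, 79, 11, 47, 33, 44] (no swap needed)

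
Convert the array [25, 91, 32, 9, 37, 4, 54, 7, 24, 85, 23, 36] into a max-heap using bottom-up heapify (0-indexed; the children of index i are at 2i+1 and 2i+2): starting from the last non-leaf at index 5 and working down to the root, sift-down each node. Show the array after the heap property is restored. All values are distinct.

sift down from index 5:
  4 vs only child 36 at index 11, swap → [25, 91, 32, 9, 37, 36, 54, 7, 24, 85, 23, 4]
sift down from index 4:
  37 vs larger child 85 at index 9, swap → [25, 91, 32, 9, 85, 36, 54, 7, 24, 37, 23, 4]
sift down from index 3:
  9 vs larger child 24 at index 8, swap → [25, 91, 32, 24, 85, 36, 54, 7, 9, 37, 23, 4]
sift down from index 2:
  32 vs larger child 54 at index 6, swap → [25, 91, 54, 24, 85, 36, 32, 7, 9, 37, 23, 4]
sift down from index 1: already satisfies heap property
sift down from index 0:
  25 vs larger child 91 at index 1, swap → [91, 25, 54, 24, 85, 36, 32, 7, 9, 37, 23, 4]
  25 vs larger child 85 at index 4, swap → [91, 85, 54, 24, 25, 36, 32, 7, 9, 37, 23, 4]
  25 vs larger child 37 at index 9, swap → [91, 85, 54, 24, 37, 36, 32, 7, 9, 25, 23, 4]

[91, 85, 54, 24, 37, 36, 32, 7, 9, 25, 23, 4]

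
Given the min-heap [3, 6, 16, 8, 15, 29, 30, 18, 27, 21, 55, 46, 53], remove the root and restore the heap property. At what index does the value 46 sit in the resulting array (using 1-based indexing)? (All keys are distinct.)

remove root 3; move last element 53 to root → [53, 6, 16, 8, 15, 29, 30, 18, 27, 21, 55, 46]
53 vs smaller child 6 at index 2, swap → [6, 53, 16, 8, 15, 29, 30, 18, 27, 21, 55, 46]
53 vs smaller child 8 at index 4, swap → [6, 8, 16, 53, 15, 29, 30, 18, 27, 21, 55, 46]
53 vs smaller child 18 at index 8, swap → [6, 8, 16, 18, 15, 29, 30, 53, 27, 21, 55, 46]
resulting array: [6, 8, 16, 18, 15, 29, 30, 53, 27, 21, 55, 46]

12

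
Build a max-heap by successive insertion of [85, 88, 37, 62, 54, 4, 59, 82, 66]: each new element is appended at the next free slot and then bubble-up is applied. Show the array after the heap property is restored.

[88, 85, 59, 82, 54, 4, 37, 62, 66]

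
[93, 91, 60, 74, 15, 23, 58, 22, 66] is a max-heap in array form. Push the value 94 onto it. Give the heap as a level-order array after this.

[94, 93, 60, 74, 91, 23, 58, 22, 66, 15]

append 94 at index 9 → [93, 91, 60, 74, 15, 23, 58, 22, 66, 94]
94 > parent 15 at index 4, swap → [93, 91, 60, 74, 94, 23, 58, 22, 66, 15]
94 > parent 91 at index 1, swap → [93, 94, 60, 74, 91, 23, 58, 22, 66, 15]
94 > parent 93 at index 0, swap → [94, 93, 60, 74, 91, 23, 58, 22, 66, 15]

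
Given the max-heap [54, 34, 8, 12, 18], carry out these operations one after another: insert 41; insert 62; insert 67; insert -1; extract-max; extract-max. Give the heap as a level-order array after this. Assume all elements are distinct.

[54, 34, 41, 12, 18, 8, -1]

insert 41:
  append 41 at index 5 → [54, 34, 8, 12, 18, 41]
  41 > parent 8 at index 2, swap → [54, 34, 41, 12, 18, 8]
insert 62:
  append 62 at index 6 → [54, 34, 41, 12, 18, 8, 62]
  62 > parent 41 at index 2, swap → [54, 34, 62, 12, 18, 8, 41]
  62 > parent 54 at index 0, swap → [62, 34, 54, 12, 18, 8, 41]
insert 67:
  append 67 at index 7 → [62, 34, 54, 12, 18, 8, 41, 67]
  67 > parent 12 at index 3, swap → [62, 34, 54, 67, 18, 8, 41, 12]
  67 > parent 34 at index 1, swap → [62, 67, 54, 34, 18, 8, 41, 12]
  67 > parent 62 at index 0, swap → [67, 62, 54, 34, 18, 8, 41, 12]
insert -1:
  append -1 at index 8 → [67, 62, 54, 34, 18, 8, 41, 12, -1] (no swap needed)
extract-max → returns 67:
  remove root 67; move last element -1 to root → [-1, 62, 54, 34, 18, 8, 41, 12]
  -1 vs larger child 62 at index 1, swap → [62, -1, 54, 34, 18, 8, 41, 12]
  -1 vs larger child 34 at index 3, swap → [62, 34, 54, -1, 18, 8, 41, 12]
  -1 vs only child 12 at index 7, swap → [62, 34, 54, 12, 18, 8, 41, -1]
extract-max → returns 62:
  remove root 62; move last element -1 to root → [-1, 34, 54, 12, 18, 8, 41]
  -1 vs larger child 54 at index 2, swap → [54, 34, -1, 12, 18, 8, 41]
  -1 vs larger child 41 at index 6, swap → [54, 34, 41, 12, 18, 8, -1]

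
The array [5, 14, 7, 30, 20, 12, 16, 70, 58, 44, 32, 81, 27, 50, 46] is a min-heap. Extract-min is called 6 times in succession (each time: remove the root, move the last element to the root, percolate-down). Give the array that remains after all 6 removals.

[27, 30, 44, 46, 32, 81, 50, 70, 58]

extract-min #1 returns 5:
  remove root 5; move last element 46 to root → [46, 14, 7, 30, 20, 12, 16, 70, 58, 44, 32, 81, 27, 50]
  46 vs smaller child 7 at index 2, swap → [7, 14, 46, 30, 20, 12, 16, 70, 58, 44, 32, 81, 27, 50]
  46 vs smaller child 12 at index 5, swap → [7, 14, 12, 30, 20, 46, 16, 70, 58, 44, 32, 81, 27, 50]
  46 vs smaller child 27 at index 12, swap → [7, 14, 12, 30, 20, 27, 16, 70, 58, 44, 32, 81, 46, 50]
extract-min #2 returns 7:
  remove root 7; move last element 50 to root → [50, 14, 12, 30, 20, 27, 16, 70, 58, 44, 32, 81, 46]
  50 vs smaller child 12 at index 2, swap → [12, 14, 50, 30, 20, 27, 16, 70, 58, 44, 32, 81, 46]
  50 vs smaller child 16 at index 6, swap → [12, 14, 16, 30, 20, 27, 50, 70, 58, 44, 32, 81, 46]
extract-min #3 returns 12:
  remove root 12; move last element 46 to root → [46, 14, 16, 30, 20, 27, 50, 70, 58, 44, 32, 81]
  46 vs smaller child 14 at index 1, swap → [14, 46, 16, 30, 20, 27, 50, 70, 58, 44, 32, 81]
  46 vs smaller child 20 at index 4, swap → [14, 20, 16, 30, 46, 27, 50, 70, 58, 44, 32, 81]
  46 vs smaller child 32 at index 10, swap → [14, 20, 16, 30, 32, 27, 50, 70, 58, 44, 46, 81]
extract-min #4 returns 14:
  remove root 14; move last element 81 to root → [81, 20, 16, 30, 32, 27, 50, 70, 58, 44, 46]
  81 vs smaller child 16 at index 2, swap → [16, 20, 81, 30, 32, 27, 50, 70, 58, 44, 46]
  81 vs smaller child 27 at index 5, swap → [16, 20, 27, 30, 32, 81, 50, 70, 58, 44, 46]
extract-min #5 returns 16:
  remove root 16; move last element 46 to root → [46, 20, 27, 30, 32, 81, 50, 70, 58, 44]
  46 vs smaller child 20 at index 1, swap → [20, 46, 27, 30, 32, 81, 50, 70, 58, 44]
  46 vs smaller child 30 at index 3, swap → [20, 30, 27, 46, 32, 81, 50, 70, 58, 44]
extract-min #6 returns 20:
  remove root 20; move last element 44 to root → [44, 30, 27, 46, 32, 81, 50, 70, 58]
  44 vs smaller child 27 at index 2, swap → [27, 30, 44, 46, 32, 81, 50, 70, 58]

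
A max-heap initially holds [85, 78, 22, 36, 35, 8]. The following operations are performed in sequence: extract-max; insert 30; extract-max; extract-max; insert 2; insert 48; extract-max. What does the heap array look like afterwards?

[35, 22, 30, 8, 2]

extract-max → returns 85:
  remove root 85; move last element 8 to root → [8, 78, 22, 36, 35]
  8 vs larger child 78 at index 1, swap → [78, 8, 22, 36, 35]
  8 vs larger child 36 at index 3, swap → [78, 36, 22, 8, 35]
insert 30:
  append 30 at index 5 → [78, 36, 22, 8, 35, 30]
  30 > parent 22 at index 2, swap → [78, 36, 30, 8, 35, 22]
extract-max → returns 78:
  remove root 78; move last element 22 to root → [22, 36, 30, 8, 35]
  22 vs larger child 36 at index 1, swap → [36, 22, 30, 8, 35]
  22 vs larger child 35 at index 4, swap → [36, 35, 30, 8, 22]
extract-max → returns 36:
  remove root 36; move last element 22 to root → [22, 35, 30, 8]
  22 vs larger child 35 at index 1, swap → [35, 22, 30, 8]
insert 2:
  append 2 at index 4 → [35, 22, 30, 8, 2] (no swap needed)
insert 48:
  append 48 at index 5 → [35, 22, 30, 8, 2, 48]
  48 > parent 30 at index 2, swap → [35, 22, 48, 8, 2, 30]
  48 > parent 35 at index 0, swap → [48, 22, 35, 8, 2, 30]
extract-max → returns 48:
  remove root 48; move last element 30 to root → [30, 22, 35, 8, 2]
  30 vs larger child 35 at index 2, swap → [35, 22, 30, 8, 2]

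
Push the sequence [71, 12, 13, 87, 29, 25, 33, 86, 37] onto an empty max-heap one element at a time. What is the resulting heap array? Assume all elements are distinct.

Insert 71:
  append 71 at index 0 → [71] (no swap needed)
Insert 12:
  append 12 at index 1 → [71, 12] (no swap needed)
Insert 13:
  append 13 at index 2 → [71, 12, 13] (no swap needed)
Insert 87:
  append 87 at index 3 → [71, 12, 13, 87]
  87 > parent 12 at index 1, swap → [71, 87, 13, 12]
  87 > parent 71 at index 0, swap → [87, 71, 13, 12]
Insert 29:
  append 29 at index 4 → [87, 71, 13, 12, 29] (no swap needed)
Insert 25:
  append 25 at index 5 → [87, 71, 13, 12, 29, 25]
  25 > parent 13 at index 2, swap → [87, 71, 25, 12, 29, 13]
Insert 33:
  append 33 at index 6 → [87, 71, 25, 12, 29, 13, 33]
  33 > parent 25 at index 2, swap → [87, 71, 33, 12, 29, 13, 25]
Insert 86:
  append 86 at index 7 → [87, 71, 33, 12, 29, 13, 25, 86]
  86 > parent 12 at index 3, swap → [87, 71, 33, 86, 29, 13, 25, 12]
  86 > parent 71 at index 1, swap → [87, 86, 33, 71, 29, 13, 25, 12]
Insert 37:
  append 37 at index 8 → [87, 86, 33, 71, 29, 13, 25, 12, 37] (no swap needed)

[87, 86, 33, 71, 29, 13, 25, 12, 37]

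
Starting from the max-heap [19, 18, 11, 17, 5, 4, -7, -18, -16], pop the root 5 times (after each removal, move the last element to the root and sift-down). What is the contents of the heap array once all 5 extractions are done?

extract-max #1 returns 19:
  remove root 19; move last element -16 to root → [-16, 18, 11, 17, 5, 4, -7, -18]
  -16 vs larger child 18 at index 1, swap → [18, -16, 11, 17, 5, 4, -7, -18]
  -16 vs larger child 17 at index 3, swap → [18, 17, 11, -16, 5, 4, -7, -18]
extract-max #2 returns 18:
  remove root 18; move last element -18 to root → [-18, 17, 11, -16, 5, 4, -7]
  -18 vs larger child 17 at index 1, swap → [17, -18, 11, -16, 5, 4, -7]
  -18 vs larger child 5 at index 4, swap → [17, 5, 11, -16, -18, 4, -7]
extract-max #3 returns 17:
  remove root 17; move last element -7 to root → [-7, 5, 11, -16, -18, 4]
  -7 vs larger child 11 at index 2, swap → [11, 5, -7, -16, -18, 4]
  -7 vs only child 4 at index 5, swap → [11, 5, 4, -16, -18, -7]
extract-max #4 returns 11:
  remove root 11; move last element -7 to root → [-7, 5, 4, -16, -18]
  -7 vs larger child 5 at index 1, swap → [5, -7, 4, -16, -18]
extract-max #5 returns 5:
  remove root 5; move last element -18 to root → [-18, -7, 4, -16]
  -18 vs larger child 4 at index 2, swap → [4, -7, -18, -16]

[4, -7, -18, -16]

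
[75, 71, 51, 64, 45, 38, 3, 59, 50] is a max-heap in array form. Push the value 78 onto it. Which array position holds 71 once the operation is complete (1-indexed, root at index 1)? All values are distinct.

5

append 78 at index 10 → [75, 71, 51, 64, 45, 38, 3, 59, 50, 78]
78 > parent 45 at index 5, swap → [75, 71, 51, 64, 78, 38, 3, 59, 50, 45]
78 > parent 71 at index 2, swap → [75, 78, 51, 64, 71, 38, 3, 59, 50, 45]
78 > parent 75 at index 1, swap → [78, 75, 51, 64, 71, 38, 3, 59, 50, 45]
resulting array: [78, 75, 51, 64, 71, 38, 3, 59, 50, 45]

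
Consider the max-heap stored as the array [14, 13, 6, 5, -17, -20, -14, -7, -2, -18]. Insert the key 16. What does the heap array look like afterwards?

append 16 at index 10 → [14, 13, 6, 5, -17, -20, -14, -7, -2, -18, 16]
16 > parent -17 at index 4, swap → [14, 13, 6, 5, 16, -20, -14, -7, -2, -18, -17]
16 > parent 13 at index 1, swap → [14, 16, 6, 5, 13, -20, -14, -7, -2, -18, -17]
16 > parent 14 at index 0, swap → [16, 14, 6, 5, 13, -20, -14, -7, -2, -18, -17]

[16, 14, 6, 5, 13, -20, -14, -7, -2, -18, -17]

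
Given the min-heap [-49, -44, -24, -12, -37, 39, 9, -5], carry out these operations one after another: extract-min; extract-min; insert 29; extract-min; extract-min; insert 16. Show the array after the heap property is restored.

[-12, -5, 16, 9, 39, 29]

extract-min → returns -49:
  remove root -49; move last element -5 to root → [-5, -44, -24, -12, -37, 39, 9]
  -5 vs smaller child -44 at index 1, swap → [-44, -5, -24, -12, -37, 39, 9]
  -5 vs smaller child -37 at index 4, swap → [-44, -37, -24, -12, -5, 39, 9]
extract-min → returns -44:
  remove root -44; move last element 9 to root → [9, -37, -24, -12, -5, 39]
  9 vs smaller child -37 at index 1, swap → [-37, 9, -24, -12, -5, 39]
  9 vs smaller child -12 at index 3, swap → [-37, -12, -24, 9, -5, 39]
insert 29:
  append 29 at index 6 → [-37, -12, -24, 9, -5, 39, 29] (no swap needed)
extract-min → returns -37:
  remove root -37; move last element 29 to root → [29, -12, -24, 9, -5, 39]
  29 vs smaller child -24 at index 2, swap → [-24, -12, 29, 9, -5, 39]
extract-min → returns -24:
  remove root -24; move last element 39 to root → [39, -12, 29, 9, -5]
  39 vs smaller child -12 at index 1, swap → [-12, 39, 29, 9, -5]
  39 vs smaller child -5 at index 4, swap → [-12, -5, 29, 9, 39]
insert 16:
  append 16 at index 5 → [-12, -5, 29, 9, 39, 16]
  16 < parent 29 at index 2, swap → [-12, -5, 16, 9, 39, 29]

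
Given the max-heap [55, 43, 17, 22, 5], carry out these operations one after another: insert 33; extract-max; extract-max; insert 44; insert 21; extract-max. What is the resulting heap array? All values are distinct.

insert 33:
  append 33 at index 5 → [55, 43, 17, 22, 5, 33]
  33 > parent 17 at index 2, swap → [55, 43, 33, 22, 5, 17]
extract-max → returns 55:
  remove root 55; move last element 17 to root → [17, 43, 33, 22, 5]
  17 vs larger child 43 at index 1, swap → [43, 17, 33, 22, 5]
  17 vs larger child 22 at index 3, swap → [43, 22, 33, 17, 5]
extract-max → returns 43:
  remove root 43; move last element 5 to root → [5, 22, 33, 17]
  5 vs larger child 33 at index 2, swap → [33, 22, 5, 17]
insert 44:
  append 44 at index 4 → [33, 22, 5, 17, 44]
  44 > parent 22 at index 1, swap → [33, 44, 5, 17, 22]
  44 > parent 33 at index 0, swap → [44, 33, 5, 17, 22]
insert 21:
  append 21 at index 5 → [44, 33, 5, 17, 22, 21]
  21 > parent 5 at index 2, swap → [44, 33, 21, 17, 22, 5]
extract-max → returns 44:
  remove root 44; move last element 5 to root → [5, 33, 21, 17, 22]
  5 vs larger child 33 at index 1, swap → [33, 5, 21, 17, 22]
  5 vs larger child 22 at index 4, swap → [33, 22, 21, 17, 5]

[33, 22, 21, 17, 5]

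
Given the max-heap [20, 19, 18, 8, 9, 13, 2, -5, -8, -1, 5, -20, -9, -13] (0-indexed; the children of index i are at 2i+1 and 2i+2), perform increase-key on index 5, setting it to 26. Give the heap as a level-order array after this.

[26, 19, 20, 8, 9, 18, 2, -5, -8, -1, 5, -20, -9, -13]

set index 5 from 13 to 26 → [20, 19, 18, 8, 9, 26, 2, -5, -8, -1, 5, -20, -9, -13]
26 > parent 18 at index 2, swap → [20, 19, 26, 8, 9, 18, 2, -5, -8, -1, 5, -20, -9, -13]
26 > parent 20 at index 0, swap → [26, 19, 20, 8, 9, 18, 2, -5, -8, -1, 5, -20, -9, -13]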